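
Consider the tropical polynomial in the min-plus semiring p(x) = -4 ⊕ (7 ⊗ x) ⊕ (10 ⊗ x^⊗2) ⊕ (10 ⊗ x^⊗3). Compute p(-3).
p(-3) = -4

A tropical monomial a ⊗ x^⊗i evaluates to a + i · x. Evaluating each term at x = -3:
  Term 0 contributes -4 + 0 · -3 = -4
  Term 1 contributes 7 + 1 · -3 = 4
  Term 2 contributes 10 + 2 · -3 = 4
  Term 3 contributes 10 + 3 · -3 = 1
p(-3) = ⊕ of these = min[-4, 4, 4, 1] = -4.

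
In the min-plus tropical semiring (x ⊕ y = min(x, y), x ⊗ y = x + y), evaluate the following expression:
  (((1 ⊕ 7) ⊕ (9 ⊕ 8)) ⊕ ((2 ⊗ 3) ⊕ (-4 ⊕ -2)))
(((1 ⊕ 7) ⊕ (9 ⊕ 8)) ⊕ ((2 ⊗ 3) ⊕ (-4 ⊕ -2))) = -4

Expand innermost to outermost. Recall ⊕ takes the minimum of its arguments and ⊗ takes their sum. Working out the expression (((1 ⊕ 7) ⊕ (9 ⊕ 8)) ⊕ ((2 ⊗ 3) ⊕ (-4 ⊕ -2))) gives -4.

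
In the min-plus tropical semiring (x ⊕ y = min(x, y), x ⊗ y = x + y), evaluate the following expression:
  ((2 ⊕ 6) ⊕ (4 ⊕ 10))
((2 ⊕ 6) ⊕ (4 ⊕ 10)) = 2

Expand innermost to outermost. Recall ⊕ takes the minimum of its arguments and ⊗ takes their sum. Working out the expression ((2 ⊕ 6) ⊕ (4 ⊕ 10)) gives 2.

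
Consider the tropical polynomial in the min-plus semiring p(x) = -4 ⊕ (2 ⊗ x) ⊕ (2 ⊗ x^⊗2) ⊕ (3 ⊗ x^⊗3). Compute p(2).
p(2) = -4

A tropical monomial a ⊗ x^⊗i evaluates to a + i · x. Evaluating each term at x = 2:
  Term 0 contributes -4 + 0 · 2 = -4
  Term 1 contributes 2 + 1 · 2 = 4
  Term 2 contributes 2 + 2 · 2 = 6
  Term 3 contributes 3 + 3 · 2 = 9
p(2) = ⊕ of these = min[-4, 4, 6, 9] = -4.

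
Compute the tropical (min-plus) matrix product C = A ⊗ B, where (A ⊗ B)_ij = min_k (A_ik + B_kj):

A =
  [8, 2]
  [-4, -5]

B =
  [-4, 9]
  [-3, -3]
A ⊗ B =
  [-1, -1]
  [-8, -8]

Apply the min-plus product entry-by-entry:
  C[0][0] = min over k of (A[0][0] + B[0][0] = 8 + -4 = 4, A[0][1] + B[1][0] = 2 + -3 = -1) = -1 (attained at k = 1)
  C[0][1] = min over k of (A[0][0] + B[0][1] = 8 + 9 = 17, A[0][1] + B[1][1] = 2 + -3 = -1) = -1 (attained at k = 1)
  C[1][0] = min over k of (A[1][0] + B[0][0] = -4 + -4 = -8, A[1][1] + B[1][0] = -5 + -3 = -8) = -8 (attained at k = 0)
  C[1][1] = min over k of (A[1][0] + B[0][1] = -4 + 9 = 5, A[1][1] + B[1][1] = -5 + -3 = -8) = -8 (attained at k = 1)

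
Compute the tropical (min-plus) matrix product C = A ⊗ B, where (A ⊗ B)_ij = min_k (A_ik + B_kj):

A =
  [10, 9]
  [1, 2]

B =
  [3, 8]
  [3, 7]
A ⊗ B =
  [12, 16]
  [4, 9]

Apply the min-plus product entry-by-entry:
  C[0][0] = min over k of (A[0][0] + B[0][0] = 10 + 3 = 13, A[0][1] + B[1][0] = 9 + 3 = 12) = 12 (attained at k = 1)
  C[0][1] = min over k of (A[0][0] + B[0][1] = 10 + 8 = 18, A[0][1] + B[1][1] = 9 + 7 = 16) = 16 (attained at k = 1)
  C[1][0] = min over k of (A[1][0] + B[0][0] = 1 + 3 = 4, A[1][1] + B[1][0] = 2 + 3 = 5) = 4 (attained at k = 0)
  C[1][1] = min over k of (A[1][0] + B[0][1] = 1 + 8 = 9, A[1][1] + B[1][1] = 2 + 7 = 9) = 9 (attained at k = 0)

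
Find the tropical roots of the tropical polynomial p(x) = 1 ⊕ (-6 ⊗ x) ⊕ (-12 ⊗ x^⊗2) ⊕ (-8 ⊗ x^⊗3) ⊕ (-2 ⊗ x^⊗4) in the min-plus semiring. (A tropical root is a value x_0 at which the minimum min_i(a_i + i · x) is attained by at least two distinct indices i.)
Roots: {-6, -4, 6, 7}

Each tropical root is a break point of the lower envelope of the lines y = a_i + i · x (there are 5 lines, with slopes 0, 1, ..., 4). Only the lines that attain the minimum somewhere contribute to roots; other lines are dominated. Here the surviving (envelope) indices are i = 4, i = 3, i = 2, i = 1, i = 0.
Intersections between consecutive envelope lines give the roots: for adjacent envelope indices i < j the intersection is x = (a_i − a_j) / (j − i). Reading off the sorted break points: {-6, -4, 6, 7}.
Verification: at each break x_0, at least two indices attain the minimum of min_i(a_i + i · x_0).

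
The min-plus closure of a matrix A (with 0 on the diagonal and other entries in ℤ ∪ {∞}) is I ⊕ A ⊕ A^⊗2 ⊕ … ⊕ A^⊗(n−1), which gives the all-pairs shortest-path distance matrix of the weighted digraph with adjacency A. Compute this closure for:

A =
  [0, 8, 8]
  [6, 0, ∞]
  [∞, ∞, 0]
Closure =
  [0, 8, 8]
  [6, 0, 14]
  [∞, ∞, 0]

This is the Floyd-Warshall all-pairs shortest-path computation. For each intermediate vertex k = 0, 1, …, 2, update dist[i][j] ← min(dist[i][j], dist[i][k] + dist[k][j]). The final matrix gives, for each (i, j), the minimum total weight of any directed path from i to j (possibly empty when i = j).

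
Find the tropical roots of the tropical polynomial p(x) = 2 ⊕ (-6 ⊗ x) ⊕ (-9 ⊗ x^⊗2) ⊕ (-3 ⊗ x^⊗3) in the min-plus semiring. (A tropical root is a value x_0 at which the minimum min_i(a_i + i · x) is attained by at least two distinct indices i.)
Roots: {-6, 3, 8}

Each tropical root is a break point of the lower envelope of the lines y = a_i + i · x (there are 4 lines, with slopes 0, 1, ..., 3). Only the lines that attain the minimum somewhere contribute to roots; other lines are dominated. Here the surviving (envelope) indices are i = 3, i = 2, i = 1, i = 0.
Intersections between consecutive envelope lines give the roots: for adjacent envelope indices i < j the intersection is x = (a_i − a_j) / (j − i). Reading off the sorted break points: {-6, 3, 8}.
Verification: at each break x_0, at least two indices attain the minimum of min_i(a_i + i · x_0).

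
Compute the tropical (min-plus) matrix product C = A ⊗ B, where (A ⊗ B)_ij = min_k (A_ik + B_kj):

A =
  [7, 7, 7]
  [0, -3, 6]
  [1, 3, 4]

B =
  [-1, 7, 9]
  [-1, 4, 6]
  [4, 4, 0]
A ⊗ B =
  [6, 11, 7]
  [-4, 1, 3]
  [0, 7, 4]

Apply the min-plus product entry-by-entry:
  C[0][0] = min over k of (A[0][0] + B[0][0] = 7 + -1 = 6, A[0][1] + B[1][0] = 7 + -1 = 6, A[0][2] + B[2][0] = 7 + 4 = 11) = 6 (attained at k = 0)
  C[0][1] = min over k of (A[0][0] + B[0][1] = 7 + 7 = 14, A[0][1] + B[1][1] = 7 + 4 = 11, A[0][2] + B[2][1] = 7 + 4 = 11) = 11 (attained at k = 1)
  C[0][2] = min over k of (A[0][0] + B[0][2] = 7 + 9 = 16, A[0][1] + B[1][2] = 7 + 6 = 13, A[0][2] + B[2][2] = 7 + 0 = 7) = 7 (attained at k = 2)
  C[1][0] = min over k of (A[1][0] + B[0][0] = 0 + -1 = -1, A[1][1] + B[1][0] = -3 + -1 = -4, A[1][2] + B[2][0] = 6 + 4 = 10) = -4 (attained at k = 1)
  C[1][1] = min over k of (A[1][0] + B[0][1] = 0 + 7 = 7, A[1][1] + B[1][1] = -3 + 4 = 1, A[1][2] + B[2][1] = 6 + 4 = 10) = 1 (attained at k = 1)
  C[1][2] = min over k of (A[1][0] + B[0][2] = 0 + 9 = 9, A[1][1] + B[1][2] = -3 + 6 = 3, A[1][2] + B[2][2] = 6 + 0 = 6) = 3 (attained at k = 1)
  C[2][0] = min over k of (A[2][0] + B[0][0] = 1 + -1 = 0, A[2][1] + B[1][0] = 3 + -1 = 2, A[2][2] + B[2][0] = 4 + 4 = 8) = 0 (attained at k = 0)
  C[2][1] = min over k of (A[2][0] + B[0][1] = 1 + 7 = 8, A[2][1] + B[1][1] = 3 + 4 = 7, A[2][2] + B[2][1] = 4 + 4 = 8) = 7 (attained at k = 1)
  C[2][2] = min over k of (A[2][0] + B[0][2] = 1 + 9 = 10, A[2][1] + B[1][2] = 3 + 6 = 9, A[2][2] + B[2][2] = 4 + 0 = 4) = 4 (attained at k = 2)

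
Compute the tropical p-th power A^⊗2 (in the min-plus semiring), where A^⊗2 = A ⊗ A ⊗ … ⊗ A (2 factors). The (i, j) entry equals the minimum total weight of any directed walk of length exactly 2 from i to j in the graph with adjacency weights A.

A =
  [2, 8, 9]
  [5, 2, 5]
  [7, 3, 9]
A^⊗2 =
  [4, 10, 11]
  [7, 4, 7]
  [8, 5, 8]

Each entry (A^⊗2)_ij equals the minimum over all length-2 walks i = v_0 → v_1 → … → v_2 = j of Σ_t A[v_t][v_{t+1}]. For example, for (i, j) = (0, 2) we minimise over 3 possible intermediate vertex sequences; the minimum is 11, attained along the walk 0 → 0 → 2.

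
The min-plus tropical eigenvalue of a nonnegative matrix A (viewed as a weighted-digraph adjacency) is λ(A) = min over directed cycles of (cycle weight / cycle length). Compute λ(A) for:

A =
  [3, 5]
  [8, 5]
λ(A) = 3

Enumerate directed cycles and compute their means (weight / length). Sample:
  cycle 0 → 0: weight = 3, length = 1, mean = 3/1 ≈ 3.000
  cycle 1 → 1: weight = 5, length = 1, mean = 5/1 ≈ 5.000
  cycle 0 → 1 → 0: weight = 13, length = 2, mean = 13/2 ≈ 6.500
  cycle 1 → 0 → 1: weight = 13, length = 2, mean = 13/2 ≈ 6.500
Minimum mean = 3.000, attained e.g. along the cycle 0 → 0 with weight 3 and length 1. So λ(A) = 3/1 = 3.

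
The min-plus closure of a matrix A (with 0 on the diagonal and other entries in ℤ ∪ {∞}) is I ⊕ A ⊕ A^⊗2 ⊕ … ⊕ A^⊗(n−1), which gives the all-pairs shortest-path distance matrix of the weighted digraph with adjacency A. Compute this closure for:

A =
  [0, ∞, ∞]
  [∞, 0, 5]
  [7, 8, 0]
Closure =
  [0, ∞, ∞]
  [12, 0, 5]
  [7, 8, 0]

This is the Floyd-Warshall all-pairs shortest-path computation. For each intermediate vertex k = 0, 1, …, 2, update dist[i][j] ← min(dist[i][j], dist[i][k] + dist[k][j]). The final matrix gives, for each (i, j), the minimum total weight of any directed path from i to j (possibly empty when i = j).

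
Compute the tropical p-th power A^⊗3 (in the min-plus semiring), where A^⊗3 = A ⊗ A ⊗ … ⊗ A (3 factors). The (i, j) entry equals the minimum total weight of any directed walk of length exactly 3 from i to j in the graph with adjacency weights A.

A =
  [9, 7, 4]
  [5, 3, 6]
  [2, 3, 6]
A^⊗3 =
  [12, 10, 10]
  [11, 9, 12]
  [8, 9, 12]

Each entry (A^⊗3)_ij equals the minimum over all length-3 walks i = v_0 → v_1 → … → v_3 = j of Σ_t A[v_t][v_{t+1}]. For example, for (i, j) = (0, 2) we minimise over 9 possible intermediate vertex sequences; the minimum is 10, attained along the walk 0 → 2 → 0 → 2.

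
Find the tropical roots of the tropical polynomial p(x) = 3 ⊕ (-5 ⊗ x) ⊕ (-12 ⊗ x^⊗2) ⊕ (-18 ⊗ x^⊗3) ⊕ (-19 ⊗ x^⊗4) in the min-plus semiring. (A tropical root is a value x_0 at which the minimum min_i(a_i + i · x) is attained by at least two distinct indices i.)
Roots: {1, 6, 7, 8}

Each tropical root is a break point of the lower envelope of the lines y = a_i + i · x (there are 5 lines, with slopes 0, 1, ..., 4). Only the lines that attain the minimum somewhere contribute to roots; other lines are dominated. Here the surviving (envelope) indices are i = 4, i = 3, i = 2, i = 1, i = 0.
Intersections between consecutive envelope lines give the roots: for adjacent envelope indices i < j the intersection is x = (a_i − a_j) / (j − i). Reading off the sorted break points: {1, 6, 7, 8}.
Verification: at each break x_0, at least two indices attain the minimum of min_i(a_i + i · x_0).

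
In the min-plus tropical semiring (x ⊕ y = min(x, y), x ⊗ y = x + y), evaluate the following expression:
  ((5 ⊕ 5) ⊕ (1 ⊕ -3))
((5 ⊕ 5) ⊕ (1 ⊕ -3)) = -3

Expand innermost to outermost. Recall ⊕ takes the minimum of its arguments and ⊗ takes their sum. Working out the expression ((5 ⊕ 5) ⊕ (1 ⊕ -3)) gives -3.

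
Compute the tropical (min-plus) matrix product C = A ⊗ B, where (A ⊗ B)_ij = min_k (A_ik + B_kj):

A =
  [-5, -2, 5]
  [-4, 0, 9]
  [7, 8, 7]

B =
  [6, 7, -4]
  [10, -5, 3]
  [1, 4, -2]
A ⊗ B =
  [1, -7, -9]
  [2, -5, -8]
  [8, 3, 3]

Apply the min-plus product entry-by-entry:
  C[0][0] = min over k of (A[0][0] + B[0][0] = -5 + 6 = 1, A[0][1] + B[1][0] = -2 + 10 = 8, A[0][2] + B[2][0] = 5 + 1 = 6) = 1 (attained at k = 0)
  C[0][1] = min over k of (A[0][0] + B[0][1] = -5 + 7 = 2, A[0][1] + B[1][1] = -2 + -5 = -7, A[0][2] + B[2][1] = 5 + 4 = 9) = -7 (attained at k = 1)
  C[0][2] = min over k of (A[0][0] + B[0][2] = -5 + -4 = -9, A[0][1] + B[1][2] = -2 + 3 = 1, A[0][2] + B[2][2] = 5 + -2 = 3) = -9 (attained at k = 0)
  C[1][0] = min over k of (A[1][0] + B[0][0] = -4 + 6 = 2, A[1][1] + B[1][0] = 0 + 10 = 10, A[1][2] + B[2][0] = 9 + 1 = 10) = 2 (attained at k = 0)
  C[1][1] = min over k of (A[1][0] + B[0][1] = -4 + 7 = 3, A[1][1] + B[1][1] = 0 + -5 = -5, A[1][2] + B[2][1] = 9 + 4 = 13) = -5 (attained at k = 1)
  C[1][2] = min over k of (A[1][0] + B[0][2] = -4 + -4 = -8, A[1][1] + B[1][2] = 0 + 3 = 3, A[1][2] + B[2][2] = 9 + -2 = 7) = -8 (attained at k = 0)
  C[2][0] = min over k of (A[2][0] + B[0][0] = 7 + 6 = 13, A[2][1] + B[1][0] = 8 + 10 = 18, A[2][2] + B[2][0] = 7 + 1 = 8) = 8 (attained at k = 2)
  C[2][1] = min over k of (A[2][0] + B[0][1] = 7 + 7 = 14, A[2][1] + B[1][1] = 8 + -5 = 3, A[2][2] + B[2][1] = 7 + 4 = 11) = 3 (attained at k = 1)
  C[2][2] = min over k of (A[2][0] + B[0][2] = 7 + -4 = 3, A[2][1] + B[1][2] = 8 + 3 = 11, A[2][2] + B[2][2] = 7 + -2 = 5) = 3 (attained at k = 0)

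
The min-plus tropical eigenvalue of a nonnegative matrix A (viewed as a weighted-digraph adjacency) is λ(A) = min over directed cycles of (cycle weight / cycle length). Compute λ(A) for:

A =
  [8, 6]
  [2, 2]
λ(A) = 2

Enumerate directed cycles and compute their means (weight / length). Sample:
  cycle 0 → 0: weight = 8, length = 1, mean = 8/1 ≈ 8.000
  cycle 1 → 1: weight = 2, length = 1, mean = 2/1 ≈ 2.000
  cycle 0 → 1 → 0: weight = 8, length = 2, mean = 8/2 ≈ 4.000
  cycle 1 → 0 → 1: weight = 8, length = 2, mean = 8/2 ≈ 4.000
Minimum mean = 2.000, attained e.g. along the cycle 1 → 1 with weight 2 and length 1. So λ(A) = 2/1 = 2.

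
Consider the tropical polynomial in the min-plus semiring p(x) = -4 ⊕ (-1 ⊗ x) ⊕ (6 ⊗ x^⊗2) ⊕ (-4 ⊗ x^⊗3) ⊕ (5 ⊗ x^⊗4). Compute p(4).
p(4) = -4

A tropical monomial a ⊗ x^⊗i evaluates to a + i · x. Evaluating each term at x = 4:
  Term 0 contributes -4 + 0 · 4 = -4
  Term 1 contributes -1 + 1 · 4 = 3
  Term 2 contributes 6 + 2 · 4 = 14
  Term 3 contributes -4 + 3 · 4 = 8
  Term 4 contributes 5 + 4 · 4 = 21
p(4) = ⊕ of these = min[-4, 3, 14, 8, 21] = -4.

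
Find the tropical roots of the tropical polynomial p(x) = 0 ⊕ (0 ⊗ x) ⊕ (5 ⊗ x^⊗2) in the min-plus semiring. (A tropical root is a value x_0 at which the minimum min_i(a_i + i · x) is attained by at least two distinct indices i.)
Roots: {-5, 0}

Each tropical root is a break point of the lower envelope of the lines y = a_i + i · x (there are 3 lines, with slopes 0, 1, ..., 2). Only the lines that attain the minimum somewhere contribute to roots; other lines are dominated. Here the surviving (envelope) indices are i = 2, i = 1, i = 0.
Intersections between consecutive envelope lines give the roots: for adjacent envelope indices i < j the intersection is x = (a_i − a_j) / (j − i). Reading off the sorted break points: {-5, 0}.
Verification: at each break x_0, at least two indices attain the minimum of min_i(a_i + i · x_0).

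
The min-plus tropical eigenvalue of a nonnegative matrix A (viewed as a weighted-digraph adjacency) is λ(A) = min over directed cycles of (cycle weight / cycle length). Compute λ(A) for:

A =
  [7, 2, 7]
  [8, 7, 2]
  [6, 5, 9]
λ(A) = 10/3

Enumerate directed cycles and compute their means (weight / length). Sample:
  cycle 0 → 0: weight = 7, length = 1, mean = 7/1 ≈ 7.000
  cycle 1 → 1: weight = 7, length = 1, mean = 7/1 ≈ 7.000
  cycle 2 → 2: weight = 9, length = 1, mean = 9/1 ≈ 9.000
  cycle 0 → 1 → 0: weight = 10, length = 2, mean = 10/2 ≈ 5.000
  cycle 0 → 2 → 0: weight = 13, length = 2, mean = 13/2 ≈ 6.500
  cycle 1 → 0 → 1: weight = 10, length = 2, mean = 10/2 ≈ 5.000
Minimum mean = 3.333, attained e.g. along the cycle 0 → 1 → 2 → 0 with weight 10 and length 3. So λ(A) = 10/3 = 10/3.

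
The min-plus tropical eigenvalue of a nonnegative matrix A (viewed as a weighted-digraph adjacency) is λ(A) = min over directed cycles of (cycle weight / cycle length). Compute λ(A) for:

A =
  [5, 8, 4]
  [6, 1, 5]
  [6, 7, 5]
λ(A) = 1

Enumerate directed cycles and compute their means (weight / length). Sample:
  cycle 0 → 0: weight = 5, length = 1, mean = 5/1 ≈ 5.000
  cycle 1 → 1: weight = 1, length = 1, mean = 1/1 ≈ 1.000
  cycle 2 → 2: weight = 5, length = 1, mean = 5/1 ≈ 5.000
  cycle 0 → 1 → 0: weight = 14, length = 2, mean = 14/2 ≈ 7.000
  cycle 0 → 2 → 0: weight = 10, length = 2, mean = 10/2 ≈ 5.000
  cycle 1 → 0 → 1: weight = 14, length = 2, mean = 14/2 ≈ 7.000
Minimum mean = 1.000, attained e.g. along the cycle 1 → 1 with weight 1 and length 1. So λ(A) = 1/1 = 1.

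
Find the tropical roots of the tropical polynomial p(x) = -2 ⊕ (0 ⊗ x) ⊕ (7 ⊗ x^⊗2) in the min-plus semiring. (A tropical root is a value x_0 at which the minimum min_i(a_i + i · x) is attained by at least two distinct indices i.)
Roots: {-7, -2}

Each tropical root is a break point of the lower envelope of the lines y = a_i + i · x (there are 3 lines, with slopes 0, 1, ..., 2). Only the lines that attain the minimum somewhere contribute to roots; other lines are dominated. Here the surviving (envelope) indices are i = 2, i = 1, i = 0.
Intersections between consecutive envelope lines give the roots: for adjacent envelope indices i < j the intersection is x = (a_i − a_j) / (j − i). Reading off the sorted break points: {-7, -2}.
Verification: at each break x_0, at least two indices attain the minimum of min_i(a_i + i · x_0).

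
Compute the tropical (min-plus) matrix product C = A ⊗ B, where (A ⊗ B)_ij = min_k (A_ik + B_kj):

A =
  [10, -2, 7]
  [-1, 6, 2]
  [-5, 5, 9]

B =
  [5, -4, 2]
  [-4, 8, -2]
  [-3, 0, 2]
A ⊗ B =
  [-6, 6, -4]
  [-1, -5, 1]
  [0, -9, -3]

Apply the min-plus product entry-by-entry:
  C[0][0] = min over k of (A[0][0] + B[0][0] = 10 + 5 = 15, A[0][1] + B[1][0] = -2 + -4 = -6, A[0][2] + B[2][0] = 7 + -3 = 4) = -6 (attained at k = 1)
  C[0][1] = min over k of (A[0][0] + B[0][1] = 10 + -4 = 6, A[0][1] + B[1][1] = -2 + 8 = 6, A[0][2] + B[2][1] = 7 + 0 = 7) = 6 (attained at k = 0)
  C[0][2] = min over k of (A[0][0] + B[0][2] = 10 + 2 = 12, A[0][1] + B[1][2] = -2 + -2 = -4, A[0][2] + B[2][2] = 7 + 2 = 9) = -4 (attained at k = 1)
  C[1][0] = min over k of (A[1][0] + B[0][0] = -1 + 5 = 4, A[1][1] + B[1][0] = 6 + -4 = 2, A[1][2] + B[2][0] = 2 + -3 = -1) = -1 (attained at k = 2)
  C[1][1] = min over k of (A[1][0] + B[0][1] = -1 + -4 = -5, A[1][1] + B[1][1] = 6 + 8 = 14, A[1][2] + B[2][1] = 2 + 0 = 2) = -5 (attained at k = 0)
  C[1][2] = min over k of (A[1][0] + B[0][2] = -1 + 2 = 1, A[1][1] + B[1][2] = 6 + -2 = 4, A[1][2] + B[2][2] = 2 + 2 = 4) = 1 (attained at k = 0)
  C[2][0] = min over k of (A[2][0] + B[0][0] = -5 + 5 = 0, A[2][1] + B[1][0] = 5 + -4 = 1, A[2][2] + B[2][0] = 9 + -3 = 6) = 0 (attained at k = 0)
  C[2][1] = min over k of (A[2][0] + B[0][1] = -5 + -4 = -9, A[2][1] + B[1][1] = 5 + 8 = 13, A[2][2] + B[2][1] = 9 + 0 = 9) = -9 (attained at k = 0)
  C[2][2] = min over k of (A[2][0] + B[0][2] = -5 + 2 = -3, A[2][1] + B[1][2] = 5 + -2 = 3, A[2][2] + B[2][2] = 9 + 2 = 11) = -3 (attained at k = 0)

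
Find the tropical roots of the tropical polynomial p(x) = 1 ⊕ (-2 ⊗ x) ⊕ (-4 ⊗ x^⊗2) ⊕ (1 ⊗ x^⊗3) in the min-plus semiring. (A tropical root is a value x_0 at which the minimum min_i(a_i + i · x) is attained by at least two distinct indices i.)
Roots: {-5, 2, 3}

Each tropical root is a break point of the lower envelope of the lines y = a_i + i · x (there are 4 lines, with slopes 0, 1, ..., 3). Only the lines that attain the minimum somewhere contribute to roots; other lines are dominated. Here the surviving (envelope) indices are i = 3, i = 2, i = 1, i = 0.
Intersections between consecutive envelope lines give the roots: for adjacent envelope indices i < j the intersection is x = (a_i − a_j) / (j − i). Reading off the sorted break points: {-5, 2, 3}.
Verification: at each break x_0, at least two indices attain the minimum of min_i(a_i + i · x_0).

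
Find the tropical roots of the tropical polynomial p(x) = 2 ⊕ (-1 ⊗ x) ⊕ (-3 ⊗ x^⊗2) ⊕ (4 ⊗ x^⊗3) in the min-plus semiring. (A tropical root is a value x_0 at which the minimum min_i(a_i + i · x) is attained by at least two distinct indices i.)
Roots: {-7, 2, 3}

Each tropical root is a break point of the lower envelope of the lines y = a_i + i · x (there are 4 lines, with slopes 0, 1, ..., 3). Only the lines that attain the minimum somewhere contribute to roots; other lines are dominated. Here the surviving (envelope) indices are i = 3, i = 2, i = 1, i = 0.
Intersections between consecutive envelope lines give the roots: for adjacent envelope indices i < j the intersection is x = (a_i − a_j) / (j − i). Reading off the sorted break points: {-7, 2, 3}.
Verification: at each break x_0, at least two indices attain the minimum of min_i(a_i + i · x_0).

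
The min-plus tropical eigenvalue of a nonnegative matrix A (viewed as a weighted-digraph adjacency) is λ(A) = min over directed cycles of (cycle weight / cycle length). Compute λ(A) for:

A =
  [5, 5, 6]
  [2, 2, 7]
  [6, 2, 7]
λ(A) = 2

Enumerate directed cycles and compute their means (weight / length). Sample:
  cycle 0 → 0: weight = 5, length = 1, mean = 5/1 ≈ 5.000
  cycle 1 → 1: weight = 2, length = 1, mean = 2/1 ≈ 2.000
  cycle 2 → 2: weight = 7, length = 1, mean = 7/1 ≈ 7.000
  cycle 0 → 1 → 0: weight = 7, length = 2, mean = 7/2 ≈ 3.500
  cycle 0 → 2 → 0: weight = 12, length = 2, mean = 12/2 ≈ 6.000
  cycle 1 → 0 → 1: weight = 7, length = 2, mean = 7/2 ≈ 3.500
Minimum mean = 2.000, attained e.g. along the cycle 1 → 1 with weight 2 and length 1. So λ(A) = 2/1 = 2.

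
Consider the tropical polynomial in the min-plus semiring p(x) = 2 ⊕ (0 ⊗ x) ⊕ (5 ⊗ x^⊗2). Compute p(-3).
p(-3) = -3

A tropical monomial a ⊗ x^⊗i evaluates to a + i · x. Evaluating each term at x = -3:
  Term 0 contributes 2 + 0 · -3 = 2
  Term 1 contributes 0 + 1 · -3 = -3
  Term 2 contributes 5 + 2 · -3 = -1
p(-3) = ⊕ of these = min[2, -3, -1] = -3.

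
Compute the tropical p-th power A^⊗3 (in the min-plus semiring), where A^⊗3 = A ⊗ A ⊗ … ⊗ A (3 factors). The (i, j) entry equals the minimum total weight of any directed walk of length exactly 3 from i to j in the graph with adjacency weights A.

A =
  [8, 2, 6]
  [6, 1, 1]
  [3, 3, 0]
A^⊗3 =
  [6, 4, 3]
  [4, 3, 1]
  [3, 3, 0]

Each entry (A^⊗3)_ij equals the minimum over all length-3 walks i = v_0 → v_1 → … → v_3 = j of Σ_t A[v_t][v_{t+1}]. For example, for (i, j) = (0, 2) we minimise over 9 possible intermediate vertex sequences; the minimum is 3, attained along the walk 0 → 1 → 2 → 2.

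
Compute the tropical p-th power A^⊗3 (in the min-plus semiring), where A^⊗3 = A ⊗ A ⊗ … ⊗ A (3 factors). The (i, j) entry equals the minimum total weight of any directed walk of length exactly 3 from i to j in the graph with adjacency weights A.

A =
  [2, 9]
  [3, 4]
A^⊗3 =
  [6, 13]
  [7, 12]

Each entry (A^⊗3)_ij equals the minimum over all length-3 walks i = v_0 → v_1 → … → v_3 = j of Σ_t A[v_t][v_{t+1}]. For example, for (i, j) = (0, 1) we minimise over 4 possible intermediate vertex sequences; the minimum is 13, attained along the walk 0 → 0 → 0 → 1.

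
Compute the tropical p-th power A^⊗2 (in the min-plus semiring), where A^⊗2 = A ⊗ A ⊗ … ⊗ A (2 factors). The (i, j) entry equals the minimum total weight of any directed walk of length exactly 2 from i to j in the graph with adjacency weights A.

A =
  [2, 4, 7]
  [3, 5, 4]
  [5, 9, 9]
A^⊗2 =
  [4, 6, 8]
  [5, 7, 9]
  [7, 9, 12]

Each entry (A^⊗2)_ij equals the minimum over all length-2 walks i = v_0 → v_1 → … → v_2 = j of Σ_t A[v_t][v_{t+1}]. For example, for (i, j) = (0, 2) we minimise over 3 possible intermediate vertex sequences; the minimum is 8, attained along the walk 0 → 1 → 2.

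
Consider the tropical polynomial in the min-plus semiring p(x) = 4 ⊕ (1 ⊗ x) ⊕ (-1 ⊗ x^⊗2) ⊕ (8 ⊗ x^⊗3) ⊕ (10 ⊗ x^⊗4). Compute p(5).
p(5) = 4

A tropical monomial a ⊗ x^⊗i evaluates to a + i · x. Evaluating each term at x = 5:
  Term 0 contributes 4 + 0 · 5 = 4
  Term 1 contributes 1 + 1 · 5 = 6
  Term 2 contributes -1 + 2 · 5 = 9
  Term 3 contributes 8 + 3 · 5 = 23
  Term 4 contributes 10 + 4 · 5 = 30
p(5) = ⊕ of these = min[4, 6, 9, 23, 30] = 4.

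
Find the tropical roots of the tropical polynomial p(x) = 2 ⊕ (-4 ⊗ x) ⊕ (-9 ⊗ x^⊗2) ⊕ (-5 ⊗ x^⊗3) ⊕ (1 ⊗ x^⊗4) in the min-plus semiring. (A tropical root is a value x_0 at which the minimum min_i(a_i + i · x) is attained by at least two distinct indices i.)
Roots: {-6, -4, 5, 6}

Each tropical root is a break point of the lower envelope of the lines y = a_i + i · x (there are 5 lines, with slopes 0, 1, ..., 4). Only the lines that attain the minimum somewhere contribute to roots; other lines are dominated. Here the surviving (envelope) indices are i = 4, i = 3, i = 2, i = 1, i = 0.
Intersections between consecutive envelope lines give the roots: for adjacent envelope indices i < j the intersection is x = (a_i − a_j) / (j − i). Reading off the sorted break points: {-6, -4, 5, 6}.
Verification: at each break x_0, at least two indices attain the minimum of min_i(a_i + i · x_0).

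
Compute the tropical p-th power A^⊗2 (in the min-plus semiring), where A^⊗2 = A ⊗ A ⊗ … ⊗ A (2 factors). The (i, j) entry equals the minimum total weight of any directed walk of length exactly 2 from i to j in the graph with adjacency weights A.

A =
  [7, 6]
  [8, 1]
A^⊗2 =
  [14, 7]
  [9, 2]

Each entry (A^⊗2)_ij equals the minimum over all length-2 walks i = v_0 → v_1 → … → v_2 = j of Σ_t A[v_t][v_{t+1}]. For example, for (i, j) = (0, 1) we minimise over 2 possible intermediate vertex sequences; the minimum is 7, attained along the walk 0 → 1 → 1.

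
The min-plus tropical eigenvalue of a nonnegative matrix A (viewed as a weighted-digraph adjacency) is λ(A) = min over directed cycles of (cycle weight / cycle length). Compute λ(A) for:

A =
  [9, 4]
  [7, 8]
λ(A) = 11/2

Enumerate directed cycles and compute their means (weight / length). Sample:
  cycle 0 → 0: weight = 9, length = 1, mean = 9/1 ≈ 9.000
  cycle 1 → 1: weight = 8, length = 1, mean = 8/1 ≈ 8.000
  cycle 0 → 1 → 0: weight = 11, length = 2, mean = 11/2 ≈ 5.500
  cycle 1 → 0 → 1: weight = 11, length = 2, mean = 11/2 ≈ 5.500
Minimum mean = 5.500, attained e.g. along the cycle 0 → 1 → 0 with weight 11 and length 2. So λ(A) = 11/2 = 11/2.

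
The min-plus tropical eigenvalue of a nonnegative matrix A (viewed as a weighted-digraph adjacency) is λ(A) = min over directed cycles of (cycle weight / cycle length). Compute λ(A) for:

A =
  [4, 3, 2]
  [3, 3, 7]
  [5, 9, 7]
λ(A) = 3

Enumerate directed cycles and compute their means (weight / length). Sample:
  cycle 0 → 0: weight = 4, length = 1, mean = 4/1 ≈ 4.000
  cycle 1 → 1: weight = 3, length = 1, mean = 3/1 ≈ 3.000
  cycle 2 → 2: weight = 7, length = 1, mean = 7/1 ≈ 7.000
  cycle 0 → 1 → 0: weight = 6, length = 2, mean = 6/2 ≈ 3.000
  cycle 0 → 2 → 0: weight = 7, length = 2, mean = 7/2 ≈ 3.500
  cycle 1 → 0 → 1: weight = 6, length = 2, mean = 6/2 ≈ 3.000
Minimum mean = 3.000, attained e.g. along the cycle 1 → 1 with weight 3 and length 1. So λ(A) = 3/1 = 3.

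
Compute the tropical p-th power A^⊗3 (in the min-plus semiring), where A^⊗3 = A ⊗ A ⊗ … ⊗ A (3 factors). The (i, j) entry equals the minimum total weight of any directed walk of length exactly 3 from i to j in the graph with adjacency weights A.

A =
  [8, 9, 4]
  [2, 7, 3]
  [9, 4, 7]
A^⊗3 =
  [10, 15, 11]
  [9, 10, 10]
  [13, 11, 10]

Each entry (A^⊗3)_ij equals the minimum over all length-3 walks i = v_0 → v_1 → … → v_3 = j of Σ_t A[v_t][v_{t+1}]. For example, for (i, j) = (0, 2) we minimise over 9 possible intermediate vertex sequences; the minimum is 11, attained along the walk 0 → 2 → 1 → 2.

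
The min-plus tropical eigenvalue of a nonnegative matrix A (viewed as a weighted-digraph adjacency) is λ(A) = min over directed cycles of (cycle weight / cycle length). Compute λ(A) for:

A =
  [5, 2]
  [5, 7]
λ(A) = 7/2

Enumerate directed cycles and compute their means (weight / length). Sample:
  cycle 0 → 0: weight = 5, length = 1, mean = 5/1 ≈ 5.000
  cycle 1 → 1: weight = 7, length = 1, mean = 7/1 ≈ 7.000
  cycle 0 → 1 → 0: weight = 7, length = 2, mean = 7/2 ≈ 3.500
  cycle 1 → 0 → 1: weight = 7, length = 2, mean = 7/2 ≈ 3.500
Minimum mean = 3.500, attained e.g. along the cycle 0 → 1 → 0 with weight 7 and length 2. So λ(A) = 7/2 = 7/2.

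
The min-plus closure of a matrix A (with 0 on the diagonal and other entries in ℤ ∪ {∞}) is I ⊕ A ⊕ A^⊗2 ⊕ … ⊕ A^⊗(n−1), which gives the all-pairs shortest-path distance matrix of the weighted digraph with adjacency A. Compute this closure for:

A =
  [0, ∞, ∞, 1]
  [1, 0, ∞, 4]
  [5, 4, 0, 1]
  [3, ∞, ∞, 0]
Closure =
  [0, ∞, ∞, 1]
  [1, 0, ∞, 2]
  [4, 4, 0, 1]
  [3, ∞, ∞, 0]

This is the Floyd-Warshall all-pairs shortest-path computation. For each intermediate vertex k = 0, 1, …, 3, update dist[i][j] ← min(dist[i][j], dist[i][k] + dist[k][j]). The final matrix gives, for each (i, j), the minimum total weight of any directed path from i to j (possibly empty when i = j).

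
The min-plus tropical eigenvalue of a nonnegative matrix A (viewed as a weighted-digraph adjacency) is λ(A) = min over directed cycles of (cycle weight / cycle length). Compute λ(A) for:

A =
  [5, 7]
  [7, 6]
λ(A) = 5

Enumerate directed cycles and compute their means (weight / length). Sample:
  cycle 0 → 0: weight = 5, length = 1, mean = 5/1 ≈ 5.000
  cycle 1 → 1: weight = 6, length = 1, mean = 6/1 ≈ 6.000
  cycle 0 → 1 → 0: weight = 14, length = 2, mean = 14/2 ≈ 7.000
  cycle 1 → 0 → 1: weight = 14, length = 2, mean = 14/2 ≈ 7.000
Minimum mean = 5.000, attained e.g. along the cycle 0 → 0 with weight 5 and length 1. So λ(A) = 5/1 = 5.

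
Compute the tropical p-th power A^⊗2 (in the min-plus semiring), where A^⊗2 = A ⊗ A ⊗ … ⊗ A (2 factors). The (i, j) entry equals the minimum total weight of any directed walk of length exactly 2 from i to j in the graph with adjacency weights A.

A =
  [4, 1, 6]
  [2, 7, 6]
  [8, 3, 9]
A^⊗2 =
  [3, 5, 7]
  [6, 3, 8]
  [5, 9, 9]

Each entry (A^⊗2)_ij equals the minimum over all length-2 walks i = v_0 → v_1 → … → v_2 = j of Σ_t A[v_t][v_{t+1}]. For example, for (i, j) = (0, 2) we minimise over 3 possible intermediate vertex sequences; the minimum is 7, attained along the walk 0 → 1 → 2.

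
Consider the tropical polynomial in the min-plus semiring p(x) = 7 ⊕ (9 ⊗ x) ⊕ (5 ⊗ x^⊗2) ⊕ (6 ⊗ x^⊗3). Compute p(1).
p(1) = 7

A tropical monomial a ⊗ x^⊗i evaluates to a + i · x. Evaluating each term at x = 1:
  Term 0 contributes 7 + 0 · 1 = 7
  Term 1 contributes 9 + 1 · 1 = 10
  Term 2 contributes 5 + 2 · 1 = 7
  Term 3 contributes 6 + 3 · 1 = 9
p(1) = ⊕ of these = min[7, 10, 7, 9] = 7.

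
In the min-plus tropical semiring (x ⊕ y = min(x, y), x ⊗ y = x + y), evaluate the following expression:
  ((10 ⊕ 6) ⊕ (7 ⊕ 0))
((10 ⊕ 6) ⊕ (7 ⊕ 0)) = 0

Expand innermost to outermost. Recall ⊕ takes the minimum of its arguments and ⊗ takes their sum. Working out the expression ((10 ⊕ 6) ⊕ (7 ⊕ 0)) gives 0.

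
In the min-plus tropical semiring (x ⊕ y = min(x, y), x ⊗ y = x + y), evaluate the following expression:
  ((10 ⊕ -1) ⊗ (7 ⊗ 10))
((10 ⊕ -1) ⊗ (7 ⊗ 10)) = 16

Expand innermost to outermost. Recall ⊕ takes the minimum of its arguments and ⊗ takes their sum. Working out the expression ((10 ⊕ -1) ⊗ (7 ⊗ 10)) gives 16.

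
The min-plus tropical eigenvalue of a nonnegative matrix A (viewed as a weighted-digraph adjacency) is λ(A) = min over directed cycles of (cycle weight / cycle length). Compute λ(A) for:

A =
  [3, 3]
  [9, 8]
λ(A) = 3

Enumerate directed cycles and compute their means (weight / length). Sample:
  cycle 0 → 0: weight = 3, length = 1, mean = 3/1 ≈ 3.000
  cycle 1 → 1: weight = 8, length = 1, mean = 8/1 ≈ 8.000
  cycle 0 → 1 → 0: weight = 12, length = 2, mean = 12/2 ≈ 6.000
  cycle 1 → 0 → 1: weight = 12, length = 2, mean = 12/2 ≈ 6.000
Minimum mean = 3.000, attained e.g. along the cycle 0 → 0 with weight 3 and length 1. So λ(A) = 3/1 = 3.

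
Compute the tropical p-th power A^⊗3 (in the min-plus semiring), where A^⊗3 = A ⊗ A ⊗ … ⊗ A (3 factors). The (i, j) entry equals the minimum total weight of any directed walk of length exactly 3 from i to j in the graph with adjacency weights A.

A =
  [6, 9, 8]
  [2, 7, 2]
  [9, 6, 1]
A^⊗3 =
  [16, 15, 10]
  [10, 9, 4]
  [9, 8, 3]

Each entry (A^⊗3)_ij equals the minimum over all length-3 walks i = v_0 → v_1 → … → v_3 = j of Σ_t A[v_t][v_{t+1}]. For example, for (i, j) = (0, 2) we minimise over 9 possible intermediate vertex sequences; the minimum is 10, attained along the walk 0 → 2 → 2 → 2.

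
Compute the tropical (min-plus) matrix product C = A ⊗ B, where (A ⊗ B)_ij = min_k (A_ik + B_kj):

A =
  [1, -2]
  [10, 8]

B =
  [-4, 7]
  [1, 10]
A ⊗ B =
  [-3, 8]
  [6, 17]

Apply the min-plus product entry-by-entry:
  C[0][0] = min over k of (A[0][0] + B[0][0] = 1 + -4 = -3, A[0][1] + B[1][0] = -2 + 1 = -1) = -3 (attained at k = 0)
  C[0][1] = min over k of (A[0][0] + B[0][1] = 1 + 7 = 8, A[0][1] + B[1][1] = -2 + 10 = 8) = 8 (attained at k = 0)
  C[1][0] = min over k of (A[1][0] + B[0][0] = 10 + -4 = 6, A[1][1] + B[1][0] = 8 + 1 = 9) = 6 (attained at k = 0)
  C[1][1] = min over k of (A[1][0] + B[0][1] = 10 + 7 = 17, A[1][1] + B[1][1] = 8 + 10 = 18) = 17 (attained at k = 0)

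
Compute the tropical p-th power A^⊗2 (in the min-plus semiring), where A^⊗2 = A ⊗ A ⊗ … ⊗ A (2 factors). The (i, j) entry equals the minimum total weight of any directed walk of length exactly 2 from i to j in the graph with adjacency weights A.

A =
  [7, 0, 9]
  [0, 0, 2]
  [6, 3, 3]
A^⊗2 =
  [0, 0, 2]
  [0, 0, 2]
  [3, 3, 5]

Each entry (A^⊗2)_ij equals the minimum over all length-2 walks i = v_0 → v_1 → … → v_2 = j of Σ_t A[v_t][v_{t+1}]. For example, for (i, j) = (0, 2) we minimise over 3 possible intermediate vertex sequences; the minimum is 2, attained along the walk 0 → 1 → 2.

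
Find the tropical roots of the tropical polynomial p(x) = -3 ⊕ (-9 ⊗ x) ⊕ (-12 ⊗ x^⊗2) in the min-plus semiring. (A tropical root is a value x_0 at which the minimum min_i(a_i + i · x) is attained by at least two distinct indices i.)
Roots: {3, 6}

Each tropical root is a break point of the lower envelope of the lines y = a_i + i · x (there are 3 lines, with slopes 0, 1, ..., 2). Only the lines that attain the minimum somewhere contribute to roots; other lines are dominated. Here the surviving (envelope) indices are i = 2, i = 1, i = 0.
Intersections between consecutive envelope lines give the roots: for adjacent envelope indices i < j the intersection is x = (a_i − a_j) / (j − i). Reading off the sorted break points: {3, 6}.
Verification: at each break x_0, at least two indices attain the minimum of min_i(a_i + i · x_0).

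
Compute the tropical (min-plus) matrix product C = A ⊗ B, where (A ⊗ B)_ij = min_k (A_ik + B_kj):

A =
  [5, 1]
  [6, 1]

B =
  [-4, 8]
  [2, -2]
A ⊗ B =
  [1, -1]
  [2, -1]

Apply the min-plus product entry-by-entry:
  C[0][0] = min over k of (A[0][0] + B[0][0] = 5 + -4 = 1, A[0][1] + B[1][0] = 1 + 2 = 3) = 1 (attained at k = 0)
  C[0][1] = min over k of (A[0][0] + B[0][1] = 5 + 8 = 13, A[0][1] + B[1][1] = 1 + -2 = -1) = -1 (attained at k = 1)
  C[1][0] = min over k of (A[1][0] + B[0][0] = 6 + -4 = 2, A[1][1] + B[1][0] = 1 + 2 = 3) = 2 (attained at k = 0)
  C[1][1] = min over k of (A[1][0] + B[0][1] = 6 + 8 = 14, A[1][1] + B[1][1] = 1 + -2 = -1) = -1 (attained at k = 1)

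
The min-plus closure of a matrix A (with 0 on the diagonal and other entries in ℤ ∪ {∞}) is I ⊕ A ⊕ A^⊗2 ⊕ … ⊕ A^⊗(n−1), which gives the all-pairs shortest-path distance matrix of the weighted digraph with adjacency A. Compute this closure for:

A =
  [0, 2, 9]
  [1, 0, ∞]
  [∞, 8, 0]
Closure =
  [0, 2, 9]
  [1, 0, 10]
  [9, 8, 0]

This is the Floyd-Warshall all-pairs shortest-path computation. For each intermediate vertex k = 0, 1, …, 2, update dist[i][j] ← min(dist[i][j], dist[i][k] + dist[k][j]). The final matrix gives, for each (i, j), the minimum total weight of any directed path from i to j (possibly empty when i = j).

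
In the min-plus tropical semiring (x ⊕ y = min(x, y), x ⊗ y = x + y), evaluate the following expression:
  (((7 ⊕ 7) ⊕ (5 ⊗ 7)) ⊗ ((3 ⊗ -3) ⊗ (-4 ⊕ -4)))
(((7 ⊕ 7) ⊕ (5 ⊗ 7)) ⊗ ((3 ⊗ -3) ⊗ (-4 ⊕ -4))) = 3

Expand innermost to outermost. Recall ⊕ takes the minimum of its arguments and ⊗ takes their sum. Working out the expression (((7 ⊕ 7) ⊕ (5 ⊗ 7)) ⊗ ((3 ⊗ -3) ⊗ (-4 ⊕ -4))) gives 3.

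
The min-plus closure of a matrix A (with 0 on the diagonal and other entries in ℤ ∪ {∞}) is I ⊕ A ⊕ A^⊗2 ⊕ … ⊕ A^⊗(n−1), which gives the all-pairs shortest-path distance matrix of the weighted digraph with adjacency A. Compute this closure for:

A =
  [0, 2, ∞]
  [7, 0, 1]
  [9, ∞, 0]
Closure =
  [0, 2, 3]
  [7, 0, 1]
  [9, 11, 0]

This is the Floyd-Warshall all-pairs shortest-path computation. For each intermediate vertex k = 0, 1, …, 2, update dist[i][j] ← min(dist[i][j], dist[i][k] + dist[k][j]). The final matrix gives, for each (i, j), the minimum total weight of any directed path from i to j (possibly empty when i = j).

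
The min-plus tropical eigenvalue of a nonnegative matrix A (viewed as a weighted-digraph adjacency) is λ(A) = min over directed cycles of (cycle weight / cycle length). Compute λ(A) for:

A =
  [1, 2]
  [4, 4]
λ(A) = 1

Enumerate directed cycles and compute their means (weight / length). Sample:
  cycle 0 → 0: weight = 1, length = 1, mean = 1/1 ≈ 1.000
  cycle 1 → 1: weight = 4, length = 1, mean = 4/1 ≈ 4.000
  cycle 0 → 1 → 0: weight = 6, length = 2, mean = 6/2 ≈ 3.000
  cycle 1 → 0 → 1: weight = 6, length = 2, mean = 6/2 ≈ 3.000
Minimum mean = 1.000, attained e.g. along the cycle 0 → 0 with weight 1 and length 1. So λ(A) = 1/1 = 1.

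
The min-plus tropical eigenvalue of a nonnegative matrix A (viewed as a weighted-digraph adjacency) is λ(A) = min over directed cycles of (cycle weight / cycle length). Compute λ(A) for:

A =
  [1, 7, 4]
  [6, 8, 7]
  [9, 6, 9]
λ(A) = 1

Enumerate directed cycles and compute their means (weight / length). Sample:
  cycle 0 → 0: weight = 1, length = 1, mean = 1/1 ≈ 1.000
  cycle 1 → 1: weight = 8, length = 1, mean = 8/1 ≈ 8.000
  cycle 2 → 2: weight = 9, length = 1, mean = 9/1 ≈ 9.000
  cycle 0 → 1 → 0: weight = 13, length = 2, mean = 13/2 ≈ 6.500
  cycle 0 → 2 → 0: weight = 13, length = 2, mean = 13/2 ≈ 6.500
  cycle 1 → 0 → 1: weight = 13, length = 2, mean = 13/2 ≈ 6.500
Minimum mean = 1.000, attained e.g. along the cycle 0 → 0 with weight 1 and length 1. So λ(A) = 1/1 = 1.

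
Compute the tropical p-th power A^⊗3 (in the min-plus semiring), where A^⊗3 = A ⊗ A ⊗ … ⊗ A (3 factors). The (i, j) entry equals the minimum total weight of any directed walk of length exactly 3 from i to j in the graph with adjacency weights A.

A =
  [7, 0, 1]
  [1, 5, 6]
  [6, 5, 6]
A^⊗3 =
  [6, 1, 2]
  [2, 6, 7]
  [7, 6, 7]

Each entry (A^⊗3)_ij equals the minimum over all length-3 walks i = v_0 → v_1 → … → v_3 = j of Σ_t A[v_t][v_{t+1}]. For example, for (i, j) = (0, 2) we minimise over 9 possible intermediate vertex sequences; the minimum is 2, attained along the walk 0 → 1 → 0 → 2.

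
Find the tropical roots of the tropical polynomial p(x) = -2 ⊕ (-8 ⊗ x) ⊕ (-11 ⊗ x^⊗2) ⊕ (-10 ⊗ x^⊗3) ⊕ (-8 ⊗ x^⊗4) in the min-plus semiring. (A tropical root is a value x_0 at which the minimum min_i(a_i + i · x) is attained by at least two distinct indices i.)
Roots: {-2, -1, 3, 6}

Each tropical root is a break point of the lower envelope of the lines y = a_i + i · x (there are 5 lines, with slopes 0, 1, ..., 4). Only the lines that attain the minimum somewhere contribute to roots; other lines are dominated. Here the surviving (envelope) indices are i = 4, i = 3, i = 2, i = 1, i = 0.
Intersections between consecutive envelope lines give the roots: for adjacent envelope indices i < j the intersection is x = (a_i − a_j) / (j − i). Reading off the sorted break points: {-2, -1, 3, 6}.
Verification: at each break x_0, at least two indices attain the minimum of min_i(a_i + i · x_0).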